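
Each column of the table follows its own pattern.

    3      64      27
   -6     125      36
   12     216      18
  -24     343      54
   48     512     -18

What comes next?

-96  729  126

First component: 3, -6, 12, -24, 48 → -96 (×(-2) each step).
For the second component, perfect cubes: 4³, 5³, 6³, …: 64, 125, 216, 343, 512 → 729.
Third component goes 27, 36, 18, 54, -18 → 126 (together with the first component always sums to 30).
Putting it together: -96  729  126.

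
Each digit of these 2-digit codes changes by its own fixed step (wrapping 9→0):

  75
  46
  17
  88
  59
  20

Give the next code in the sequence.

First digit goes 7, 4, 1, 8, 5, 2 → 9 (−3 each step, mod 10).
Second digit: 5, 6, 7, 8, 9, 0 → 1 (+1 each step, mod 10).
Putting it together: 91.

91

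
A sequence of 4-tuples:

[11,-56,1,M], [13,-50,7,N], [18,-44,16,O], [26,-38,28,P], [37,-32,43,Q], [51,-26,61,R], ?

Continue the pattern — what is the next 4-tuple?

First coordinate — differences are 2, 5, 8, … (increasing by 3 each time): 11, 13, 18, 26, 37, 51 → 68.
Second coordinate: -56, -50, -44, -38, -32, -26 → -20 (+6 each step).
For the third coordinate, differences are 6, 9, 12, … (increasing by 3 each time): 1, 7, 16, 28, 43, 61 → 82.
Letter: letters move forward 1 place in the alphabet, so M, N, O, P, Q, R → S.
So the next 4-tuple is [68,-20,82,S].

[68,-20,82,S]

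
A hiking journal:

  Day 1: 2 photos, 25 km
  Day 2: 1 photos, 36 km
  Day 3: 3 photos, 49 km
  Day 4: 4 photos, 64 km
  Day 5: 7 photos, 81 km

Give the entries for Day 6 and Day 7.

Photos: each term is the sum of the two before it; 2, 1, 3, 4, 7 → 11 → 18.
For the km, perfect squares: 5², 6², 7², …: 25, 36, 49, 64, 81 → 100 → 121.
Putting the parts together: 11 photos, 100 km and then 18 photos, 121 km.

11 photos, 100 km; 18 photos, 121 km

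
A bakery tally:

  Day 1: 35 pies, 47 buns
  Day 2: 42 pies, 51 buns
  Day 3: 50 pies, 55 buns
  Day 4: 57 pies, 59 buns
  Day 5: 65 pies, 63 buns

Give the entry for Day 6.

Pies goes 35, 42, 50, 57, 65 → 72 (alternating steps +7, +8, +7, +8, …).
Buns: +4 each step; 47, 51, 55, 59, 63 → 67.
Combining the parts gives 72 pies, 67 buns.

72 pies, 67 buns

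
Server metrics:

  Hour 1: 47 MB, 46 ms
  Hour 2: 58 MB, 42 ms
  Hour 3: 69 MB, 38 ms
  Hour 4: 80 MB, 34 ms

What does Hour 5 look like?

91 MB, 30 ms

MB — +11 each step: 47, 58, 69, 80 → 91.
Ms goes 46, 42, 38, 34 → 30 (−4 each step).
Putting it together: 91 MB, 30 ms.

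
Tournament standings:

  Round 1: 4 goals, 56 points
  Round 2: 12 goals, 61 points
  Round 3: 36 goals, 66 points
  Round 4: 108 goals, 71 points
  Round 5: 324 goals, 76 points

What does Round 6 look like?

Goals goes 4, 12, 36, 108, 324 → 972 (×3 each step).
Points: +5 each step, so 56, 61, 66, 71, 76 → 81.
Putting it together: 972 goals, 81 points.

972 goals, 81 points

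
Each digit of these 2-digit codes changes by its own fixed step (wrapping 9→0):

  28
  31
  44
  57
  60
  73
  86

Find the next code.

First digit: 2, 3, 4, 5, 6, 7, 8 → 9 (+1 each step, mod 10).
Second digit: +3 each step, mod 10; 8, 1, 4, 7, 0, 3, 6 → 9.
So the next code is 99.

99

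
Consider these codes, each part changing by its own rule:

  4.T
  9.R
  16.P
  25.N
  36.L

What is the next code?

First component: differences are 5, 7, 9, … (increasing by 2 each time); 4, 9, 16, 25, 36 → 49.
Letter: letters move back 2 places in the alphabet, so T, R, P, N, L → J.
So the next code is 49.J.

49.J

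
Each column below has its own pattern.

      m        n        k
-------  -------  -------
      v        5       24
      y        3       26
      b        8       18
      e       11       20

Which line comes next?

For the column m, letters move forward 3 places in the alphabet, wrapping Z→A: v, y, b, e → h.
Column n: each term is the sum of the two before it; 5, 3, 8, 11 → 19.
For the column k, alternating steps +2, −8, +2, −8, …: 24, 26, 18, 20 → 12.
So the next line is h  19  12.

h  19  12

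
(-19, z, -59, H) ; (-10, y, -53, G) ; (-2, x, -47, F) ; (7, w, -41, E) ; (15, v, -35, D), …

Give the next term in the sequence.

(24, u, -29, C)

First part: alternating steps +9, +8, +9, +8, …, so -19, -10, -2, 7, 15 → 24.
First letter — letters move back 1 place in the alphabet: z, y, x, w, v → u.
Third part — +6 each step: -59, -53, -47, -41, -35 → -29.
For the second letter, letters move back 1 place in the alphabet: H, G, F, E, D → C.
So the next term is (24, u, -29, C).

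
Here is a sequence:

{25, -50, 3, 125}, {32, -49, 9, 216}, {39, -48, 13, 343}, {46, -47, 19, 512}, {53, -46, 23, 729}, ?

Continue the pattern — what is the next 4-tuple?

{60, -45, 29, 1000}

First value — +7 each step: 25, 32, 39, 46, 53 → 60.
Second value: -50, -49, -48, -47, -46 → -45 (+1 each step).
For the third value, alternating steps +6, +4, +6, +4, …: 3, 9, 13, 19, 23 → 29.
Fourth value goes 125, 216, 343, 512, 729 → 1000 (perfect cubes: 5³, 6³, 7³, …).
So the next 4-tuple is {60, -45, 29, 1000}.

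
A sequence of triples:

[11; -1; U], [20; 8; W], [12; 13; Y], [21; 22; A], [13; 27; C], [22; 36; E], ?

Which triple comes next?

First coordinate: alternating steps +9, −8, +9, −8, …, so 11, 20, 12, 21, 13, 22 → 14.
For the second coordinate, alternating steps +9, +5, +9, +5, …: -1, 8, 13, 22, 27, 36 → 41.
Letter: letters move forward 2 places in the alphabet, wrapping Z→A, so U, W, Y, A, C, E → G.
So the next triple is [14; 41; G].

[14; 41; G]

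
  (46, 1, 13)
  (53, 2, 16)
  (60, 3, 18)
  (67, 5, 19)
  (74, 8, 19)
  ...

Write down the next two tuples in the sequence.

(81, 13, 18), (88, 21, 16)

For the first part, +7 each step: 46, 53, 60, 67, 74 → 81 → 88.
Second part — each term is the sum of the two before it: 1, 2, 3, 5, 8 → 13 → 21.
Third part goes 13, 16, 18, 19, 19 → 18 → 16 (differences are 3, 2, 1, … (decreasing by 1 each time)).
Putting the parts together: (81, 13, 18) and then (88, 21, 16).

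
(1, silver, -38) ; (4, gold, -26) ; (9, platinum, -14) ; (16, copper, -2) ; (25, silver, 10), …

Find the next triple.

(36, gold, 22)

First coordinate goes 1, 4, 9, 16, 25 → 36 (perfect squares: 1², 2², 3², …).
Metal: silver, gold, platinum, copper, silver → gold (repeats silver → gold → platinum → copper).
Third coordinate: -38, -26, -14, -2, 10 → 22 (+12 each step).
Putting it together: (36, gold, 22).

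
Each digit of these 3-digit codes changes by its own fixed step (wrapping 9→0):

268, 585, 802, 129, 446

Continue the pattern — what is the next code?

First digit: +3 each step, mod 10, so 2, 5, 8, 1, 4 → 7.
Second digit: +2 each step, mod 10, so 6, 8, 0, 2, 4 → 6.
Third digit: −3 each step, mod 10, so 8, 5, 2, 9, 6 → 3.
Putting it together: 763.

763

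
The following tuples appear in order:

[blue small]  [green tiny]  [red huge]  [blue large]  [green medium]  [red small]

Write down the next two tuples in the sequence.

[blue tiny], [green huge]

Colour — repeats blue → green → red: blue, green, red, blue, green, red → blue → green.
Size — repeats small → tiny → huge → large → medium: small, tiny, huge, large, medium, small → tiny → huge.
So the next two tuples are [blue tiny] and [green huge].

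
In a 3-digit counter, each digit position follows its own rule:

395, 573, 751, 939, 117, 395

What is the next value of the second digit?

For the second digit, −2 each step, mod 10: 9, 7, 5, 3, 1, 9 → 7.

7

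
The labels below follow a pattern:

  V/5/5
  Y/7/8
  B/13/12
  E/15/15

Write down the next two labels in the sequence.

Letter: letters move forward 3 places in the alphabet, wrapping Z→A, so V, Y, B, E → H → K.
Second component: alternating steps +2, +6, +2, +6, …, so 5, 7, 13, 15 → 21 → 23.
Third component: alternating steps +3, +4, +3, +4, …; 5, 8, 12, 15 → 19 → 22.
So the next two labels are H/21/19 and K/23/22.

H/21/19 then K/23/22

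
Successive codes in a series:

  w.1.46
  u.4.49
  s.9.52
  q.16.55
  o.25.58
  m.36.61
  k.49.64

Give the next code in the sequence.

Letter: letters move back 2 places in the alphabet; w, u, s, q, o, m, k → i.
Second component: perfect squares: 1², 2², 3², …; 1, 4, 9, 16, 25, 36, 49 → 64.
Third component: +3 each step; 46, 49, 52, 55, 58, 61, 64 → 67.
Combining the parts gives i.64.67.

i.64.67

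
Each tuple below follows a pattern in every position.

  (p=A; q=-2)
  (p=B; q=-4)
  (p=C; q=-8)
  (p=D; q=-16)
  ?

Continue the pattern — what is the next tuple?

P goes A, B, C, D → E (letters move forward 1 place in the alphabet).
Q: -2, -4, -8, -16 → -32 (×2 each step).
Combining the parts gives (p=E; q=-32).

(p=E; q=-32)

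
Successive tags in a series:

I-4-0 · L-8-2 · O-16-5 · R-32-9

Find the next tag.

For the letter, letters move forward 3 places in the alphabet: I, L, O, R → U.
Second component — ×2 each step: 4, 8, 16, 32 → 64.
Third component: differences are 2, 3, 4, … (increasing by 1 each time); 0, 2, 5, 9 → 14.
So the next tag is U-64-14.

U-64-14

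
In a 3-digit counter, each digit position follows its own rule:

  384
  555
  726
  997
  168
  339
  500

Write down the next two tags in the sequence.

First digit: 3, 5, 7, 9, 1, 3, 5 → 7 → 9 (+2 each step, mod 10).
Second digit: 8, 5, 2, 9, 6, 3, 0 → 7 → 4 (−3 each step, mod 10).
For the third digit, +1 each step, mod 10: 4, 5, 6, 7, 8, 9, 0 → 1 → 2.
Putting the parts together: 771 and then 942.

771, 942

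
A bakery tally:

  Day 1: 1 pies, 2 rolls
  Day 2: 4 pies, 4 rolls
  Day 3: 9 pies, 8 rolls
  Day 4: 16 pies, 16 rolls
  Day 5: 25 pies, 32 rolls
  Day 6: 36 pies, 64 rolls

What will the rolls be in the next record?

Rolls — ×2 each step: 2, 4, 8, 16, 32, 64 → 128.

128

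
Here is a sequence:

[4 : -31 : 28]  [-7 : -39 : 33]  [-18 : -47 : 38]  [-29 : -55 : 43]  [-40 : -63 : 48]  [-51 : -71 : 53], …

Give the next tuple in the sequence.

[-62 : -79 : 58]

First value goes 4, -7, -18, -29, -40, -51 → -62 (−11 each step).
Second value: −8 each step, so -31, -39, -47, -55, -63, -71 → -79.
Third value: 28, 33, 38, 43, 48, 53 → 58 (+5 each step).
Combining the parts gives [-62 : -79 : 58].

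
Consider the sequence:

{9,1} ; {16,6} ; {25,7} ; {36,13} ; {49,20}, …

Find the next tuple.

{64,33}

For the first part, perfect squares: 3², 4², 5², …: 9, 16, 25, 36, 49 → 64.
Second part: 1, 6, 7, 13, 20 → 33 (each term is the sum of the two before it).
Combining the parts gives {64,33}.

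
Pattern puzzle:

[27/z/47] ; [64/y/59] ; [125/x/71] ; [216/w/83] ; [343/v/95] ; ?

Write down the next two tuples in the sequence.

[512/u/107], [729/t/119]

For the first entry, perfect cubes: 3³, 4³, 5³, …: 27, 64, 125, 216, 343 → 512 → 729.
For the letter, letters move back 1 place in the alphabet: z, y, x, w, v → u → t.
Third entry — +12 each step: 47, 59, 71, 83, 95 → 107 → 119.
So the next two tuples are [512/u/107] and [729/t/119].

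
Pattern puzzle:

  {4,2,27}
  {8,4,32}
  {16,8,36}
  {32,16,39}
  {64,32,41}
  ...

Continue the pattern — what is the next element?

{128,64,42}

First part: ×2 each step, so 4, 8, 16, 32, 64 → 128.
Second part — ×2 each step: 2, 4, 8, 16, 32 → 64.
For the third part, differences are 5, 4, 3, … (decreasing by 1 each time): 27, 32, 36, 39, 41 → 42.
Putting it together: {128,64,42}.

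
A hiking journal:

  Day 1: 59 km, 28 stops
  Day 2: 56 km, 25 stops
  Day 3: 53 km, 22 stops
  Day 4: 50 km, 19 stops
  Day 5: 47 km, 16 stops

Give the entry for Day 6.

44 km, 13 stops

Km: −3 each step, so 59, 56, 53, 50, 47 → 44.
Stops: 28, 25, 22, 19, 16 → 13 (−3 each step).
Putting it together: 44 km, 13 stops.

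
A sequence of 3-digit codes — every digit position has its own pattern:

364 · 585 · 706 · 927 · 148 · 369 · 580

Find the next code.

First digit: 3, 5, 7, 9, 1, 3, 5 → 7 (+2 each step, mod 10).
For the second digit, +2 each step, mod 10: 6, 8, 0, 2, 4, 6, 8 → 0.
Third digit goes 4, 5, 6, 7, 8, 9, 0 → 1 (+1 each step, mod 10).
Combining the parts gives 701.

701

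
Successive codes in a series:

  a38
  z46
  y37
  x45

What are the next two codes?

w36 then v44

Letter goes a, z, y, x → w → v (letters move back 1 place in the alphabet, wrapping A→Z).
Second component: alternating steps +8, −9, +8, −9, …, so 38, 46, 37, 45 → 36 → 44.
Putting the parts together: w36 and then v44.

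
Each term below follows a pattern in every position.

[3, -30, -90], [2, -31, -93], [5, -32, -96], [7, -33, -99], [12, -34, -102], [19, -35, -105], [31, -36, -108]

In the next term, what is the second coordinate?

First coordinate goes 3, 2, 5, 7, 12, 19, 31 → 50 (each term is the sum of the two before it).
Second coordinate goes -30, -31, -32, -33, -34, -35, -36 → -37 (−1 each step).
For the third coordinate, always 3 × the second coordinate: -90, -93, -96, -99, -102, -105, -108 → -111.

-37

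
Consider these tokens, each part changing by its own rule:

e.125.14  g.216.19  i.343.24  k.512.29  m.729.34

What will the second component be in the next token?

1000

Second component: perfect cubes: 5³, 6³, 7³, …, so 125, 216, 343, 512, 729 → 1000.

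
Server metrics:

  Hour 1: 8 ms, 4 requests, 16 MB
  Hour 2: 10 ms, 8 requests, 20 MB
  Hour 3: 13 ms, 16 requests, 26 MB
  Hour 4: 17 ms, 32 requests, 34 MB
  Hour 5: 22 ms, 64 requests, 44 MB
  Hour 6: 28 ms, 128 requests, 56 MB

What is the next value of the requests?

256

Requests — ×2 each step: 4, 8, 16, 32, 64, 128 → 256.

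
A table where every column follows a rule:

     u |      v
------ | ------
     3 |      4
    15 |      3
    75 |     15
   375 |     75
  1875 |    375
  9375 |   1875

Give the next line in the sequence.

46875  9375

For the column u, ×5 each step: 3, 15, 75, 375, 1875, 9375 → 46875.
Column v — always the previous value of the column u: 4, 3, 15, 75, 375, 1875 → 9375.
Combining the parts gives 46875  9375.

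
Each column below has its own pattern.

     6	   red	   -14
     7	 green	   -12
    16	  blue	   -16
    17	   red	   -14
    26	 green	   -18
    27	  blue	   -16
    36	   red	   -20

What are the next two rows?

First component — alternating steps +1, +9, +1, +9, …: 6, 7, 16, 17, 26, 27, 36 → 37 → 46.
Colour goes red, green, blue, red, green, blue, red → green → blue (repeats red → green → blue).
Third component — alternating steps +2, −4, +2, −4, …: -14, -12, -16, -14, -18, -16, -20 → -18 → -22.
Putting the parts together: 37  green  -18 and then 46  blue  -22.

37  green  -18; 46  blue  -22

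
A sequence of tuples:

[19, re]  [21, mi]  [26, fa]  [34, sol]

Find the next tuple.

[45, la]

First value: differences are 2, 5, 8, … (increasing by 3 each time); 19, 21, 26, 34 → 45.
Note goes re, mi, fa, sol → la (runs through the solfège scale do→ti).
Putting it together: [45, la].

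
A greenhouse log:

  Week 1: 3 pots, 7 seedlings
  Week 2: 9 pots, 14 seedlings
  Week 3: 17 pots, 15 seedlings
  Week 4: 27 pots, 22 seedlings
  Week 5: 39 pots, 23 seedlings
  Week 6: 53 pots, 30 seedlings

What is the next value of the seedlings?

For the seedlings, alternating steps +7, +1, +7, +1, …: 7, 14, 15, 22, 23, 30 → 31.

31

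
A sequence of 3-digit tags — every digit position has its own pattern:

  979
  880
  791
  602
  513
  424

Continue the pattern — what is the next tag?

First digit: −1 each step, mod 10, so 9, 8, 7, 6, 5, 4 → 3.
Second digit: +1 each step, mod 10; 7, 8, 9, 0, 1, 2 → 3.
Third digit goes 9, 0, 1, 2, 3, 4 → 5 (+1 each step, mod 10).
So the next tag is 335.

335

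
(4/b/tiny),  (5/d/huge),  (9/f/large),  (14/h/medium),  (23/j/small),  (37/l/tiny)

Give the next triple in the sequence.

(60/n/huge)

First value — each term is the sum of the two before it: 4, 5, 9, 14, 23, 37 → 60.
Letter: letters move forward 2 places in the alphabet, so b, d, f, h, j, l → n.
Size goes tiny, huge, large, medium, small, tiny → huge (repeats tiny → huge → large → medium → small).
So the next triple is (60/n/huge).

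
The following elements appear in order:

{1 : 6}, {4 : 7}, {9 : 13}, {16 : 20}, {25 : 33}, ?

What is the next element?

First slot: perfect squares: 1², 2², 3², …, so 1, 4, 9, 16, 25 → 36.
For the second slot, each term is the sum of the two before it: 6, 7, 13, 20, 33 → 53.
Putting it together: {36 : 53}.

{36 : 53}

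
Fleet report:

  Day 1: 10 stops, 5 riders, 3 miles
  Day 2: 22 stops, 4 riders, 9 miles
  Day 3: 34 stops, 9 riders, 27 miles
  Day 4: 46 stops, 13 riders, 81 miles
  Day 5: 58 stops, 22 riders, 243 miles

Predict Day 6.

Stops: +12 each step; 10, 22, 34, 46, 58 → 70.
For the riders, each term is the sum of the two before it: 5, 4, 9, 13, 22 → 35.
Miles — ×3 each step: 3, 9, 27, 81, 243 → 729.
Combining the parts gives 70 stops, 35 riders, 729 miles.

70 stops, 35 riders, 729 miles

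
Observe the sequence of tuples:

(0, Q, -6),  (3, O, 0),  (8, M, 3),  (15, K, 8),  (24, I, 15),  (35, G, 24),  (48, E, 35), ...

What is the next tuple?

(63, C, 48)

First entry — differences are 3, 5, 7, … (increasing by 2 each time): 0, 3, 8, 15, 24, 35, 48 → 63.
Letter: Q, O, M, K, I, G, E → C (letters move back 2 places in the alphabet).
Third entry: -6, 0, 3, 8, 15, 24, 35 → 48 (always the previous value of the first entry).
Combining the parts gives (63, C, 48).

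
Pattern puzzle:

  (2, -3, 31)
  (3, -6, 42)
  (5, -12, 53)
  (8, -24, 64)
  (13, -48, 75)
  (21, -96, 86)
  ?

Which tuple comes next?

(34, -192, 97)

First slot: each term is the sum of the two before it, so 2, 3, 5, 8, 13, 21 → 34.
Second slot — ×2 each step: -3, -6, -12, -24, -48, -96 → -192.
For the third slot, +11 each step: 31, 42, 53, 64, 75, 86 → 97.
Putting it together: (34, -192, 97).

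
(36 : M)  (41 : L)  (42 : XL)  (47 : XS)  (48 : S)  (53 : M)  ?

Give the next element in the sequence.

(54 : L)

First entry goes 36, 41, 42, 47, 48, 53 → 54 (alternating steps +5, +1, +5, +1, …).
Size: repeats M → L → XL → XS → S, so M, L, XL, XS, S, M → L.
Combining the parts gives (54 : L).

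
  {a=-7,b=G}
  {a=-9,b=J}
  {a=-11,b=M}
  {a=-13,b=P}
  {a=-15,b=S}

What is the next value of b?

V

B: letters move forward 3 places in the alphabet, so G, J, M, P, S → V.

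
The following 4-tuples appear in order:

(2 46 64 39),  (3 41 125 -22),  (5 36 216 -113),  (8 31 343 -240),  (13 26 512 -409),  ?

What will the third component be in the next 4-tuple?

729

Third component — perfect cubes: 4³, 5³, 6³, …: 64, 125, 216, 343, 512 → 729.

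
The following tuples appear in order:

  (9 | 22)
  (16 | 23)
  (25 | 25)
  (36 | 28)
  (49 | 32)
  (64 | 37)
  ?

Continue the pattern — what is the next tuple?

First part: perfect squares: 3², 4², 5², …, so 9, 16, 25, 36, 49, 64 → 81.
Second part — differences are 1, 2, 3, … (increasing by 1 each time): 22, 23, 25, 28, 32, 37 → 43.
Combining the parts gives (81 | 43).

(81 | 43)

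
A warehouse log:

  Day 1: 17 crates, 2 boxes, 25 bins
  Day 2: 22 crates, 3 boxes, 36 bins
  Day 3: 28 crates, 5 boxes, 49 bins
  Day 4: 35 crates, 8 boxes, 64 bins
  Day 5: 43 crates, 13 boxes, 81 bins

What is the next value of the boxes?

21

Boxes: each term is the sum of the two before it, so 2, 3, 5, 8, 13 → 21.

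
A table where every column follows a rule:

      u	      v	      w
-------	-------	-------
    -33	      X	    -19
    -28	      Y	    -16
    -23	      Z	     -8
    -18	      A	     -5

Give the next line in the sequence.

-13  B  3

Column u — +5 each step: -33, -28, -23, -18 → -13.
Column v: letters move forward 1 place in the alphabet, wrapping Z→A, so X, Y, Z, A → B.
Column w: alternating steps +3, +8, +3, +8, …, so -19, -16, -8, -5 → 3.
Putting it together: -13  B  3.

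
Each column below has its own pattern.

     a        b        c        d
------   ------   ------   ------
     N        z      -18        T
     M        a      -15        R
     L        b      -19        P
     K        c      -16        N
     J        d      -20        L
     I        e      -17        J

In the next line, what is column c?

Column a: letters move back 1 place in the alphabet, so N, M, L, K, J, I → H.
Column b — letters move forward 1 place in the alphabet, wrapping Z→A: z, a, b, c, d, e → f.
Column c goes -18, -15, -19, -16, -20, -17 → -21 (alternating steps +3, −4, +3, −4, …).
Column d: letters move back 2 places in the alphabet, so T, R, P, N, L, J → H.

-21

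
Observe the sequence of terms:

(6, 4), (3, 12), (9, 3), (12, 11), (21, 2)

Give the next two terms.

(33, 10), (54, 1)

First coordinate: each term is the sum of the two before it, so 6, 3, 9, 12, 21 → 33 → 54.
Second coordinate — alternating steps +8, −9, +8, −9, …: 4, 12, 3, 11, 2 → 10 → 1.
Putting the parts together: (33, 10) and then (54, 1).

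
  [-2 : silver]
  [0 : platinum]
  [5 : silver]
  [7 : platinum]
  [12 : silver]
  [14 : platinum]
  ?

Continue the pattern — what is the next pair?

First part: -2, 0, 5, 7, 12, 14 → 19 (alternating steps +2, +5, +2, +5, …).
Metal: alternates silver ↔ platinum, so silver, platinum, silver, platinum, silver, platinum → silver.
Combining the parts gives [19 : silver].

[19 : silver]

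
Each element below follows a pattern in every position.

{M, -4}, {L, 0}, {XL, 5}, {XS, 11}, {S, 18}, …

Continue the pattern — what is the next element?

Size — runs through clothing sizes XS→XL: M, L, XL, XS, S → M.
Second slot: differences are 4, 5, 6, … (increasing by 1 each time), so -4, 0, 5, 11, 18 → 26.
Combining the parts gives {M, 26}.

{M, 26}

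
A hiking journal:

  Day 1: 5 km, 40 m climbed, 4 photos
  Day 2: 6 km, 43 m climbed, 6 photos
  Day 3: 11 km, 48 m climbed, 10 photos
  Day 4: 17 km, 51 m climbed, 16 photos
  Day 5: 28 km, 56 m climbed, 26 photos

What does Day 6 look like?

Km: 5, 6, 11, 17, 28 → 45 (each term is the sum of the two before it).
M climbed: alternating steps +3, +5, +3, +5, …, so 40, 43, 48, 51, 56 → 59.
Photos goes 4, 6, 10, 16, 26 → 42 (each term is the sum of the two before it).
Combining the parts gives 45 km, 59 m climbed, 42 photos.

45 km, 59 m climbed, 42 photos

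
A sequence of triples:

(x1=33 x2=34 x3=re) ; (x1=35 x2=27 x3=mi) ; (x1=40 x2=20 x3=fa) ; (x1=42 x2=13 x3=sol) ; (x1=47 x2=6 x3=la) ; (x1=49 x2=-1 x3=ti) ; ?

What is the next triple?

(x1=54 x2=-8 x3=do)

X1: alternating steps +2, +5, +2, +5, …; 33, 35, 40, 42, 47, 49 → 54.
X2: −7 each step, so 34, 27, 20, 13, 6, -1 → -8.
For the x3, runs through the solfège scale do→ti: re, mi, fa, sol, la, ti → do.
Putting it together: (x1=54 x2=-8 x3=do).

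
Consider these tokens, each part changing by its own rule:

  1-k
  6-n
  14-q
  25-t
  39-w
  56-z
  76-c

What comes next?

First component: differences are 5, 8, 11, … (increasing by 3 each time), so 1, 6, 14, 25, 39, 56, 76 → 99.
Letter — letters move forward 3 places in the alphabet, wrapping Z→A: k, n, q, t, w, z, c → f.
So the next token is 99-f.

99-f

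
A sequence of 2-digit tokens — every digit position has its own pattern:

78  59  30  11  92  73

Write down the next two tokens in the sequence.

54 then 35

For the first digit, −2 each step, mod 10: 7, 5, 3, 1, 9, 7 → 5 → 3.
Second digit: 8, 9, 0, 1, 2, 3 → 4 → 5 (+1 each step, mod 10).
Putting the parts together: 54 and then 35.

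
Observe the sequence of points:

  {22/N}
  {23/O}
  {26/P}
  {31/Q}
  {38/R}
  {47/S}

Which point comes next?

{58/T}

First entry — differences are 1, 3, 5, … (increasing by 2 each time): 22, 23, 26, 31, 38, 47 → 58.
Letter: letters move forward 1 place in the alphabet; N, O, P, Q, R, S → T.
Putting it together: {58/T}.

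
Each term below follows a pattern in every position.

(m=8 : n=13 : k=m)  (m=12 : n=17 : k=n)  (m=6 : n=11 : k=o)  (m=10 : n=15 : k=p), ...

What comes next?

M: 8, 12, 6, 10 → 4 (alternating steps +4, −6, +4, −6, …).
N: 13, 17, 11, 15 → 9 (always 5 more than the m).
K goes m, n, o, p → q (letters move forward 1 place in the alphabet).
Putting it together: (m=4 : n=9 : k=q).

(m=4 : n=9 : k=q)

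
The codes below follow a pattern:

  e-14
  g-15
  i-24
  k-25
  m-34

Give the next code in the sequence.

Letter — letters move forward 2 places in the alphabet: e, g, i, k, m → o.
Second component goes 14, 15, 24, 25, 34 → 35 (alternating steps +1, +9, +1, +9, …).
Combining the parts gives o-35.

o-35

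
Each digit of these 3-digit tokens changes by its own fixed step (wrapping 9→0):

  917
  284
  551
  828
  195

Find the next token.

First digit: +3 each step, mod 10; 9, 2, 5, 8, 1 → 4.
Second digit: −3 each step, mod 10; 1, 8, 5, 2, 9 → 6.
For the third digit, −3 each step, mod 10: 7, 4, 1, 8, 5 → 2.
Combining the parts gives 462.

462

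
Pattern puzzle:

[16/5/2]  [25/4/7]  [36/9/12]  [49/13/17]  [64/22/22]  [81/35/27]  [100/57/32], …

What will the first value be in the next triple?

121

First value: 16, 25, 36, 49, 64, 81, 100 → 121 (perfect squares: 4², 5², 6², …).
For the second value, each term is the sum of the two before it: 5, 4, 9, 13, 22, 35, 57 → 92.
For the third value, +5 each step: 2, 7, 12, 17, 22, 27, 32 → 37.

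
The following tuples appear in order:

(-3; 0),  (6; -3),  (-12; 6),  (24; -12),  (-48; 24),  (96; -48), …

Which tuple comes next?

(-192; 96)

First entry goes -3, 6, -12, 24, -48, 96 → -192 (×(-2) each step).
Second entry goes 0, -3, 6, -12, 24, -48 → 96 (always the previous value of the first entry).
Combining the parts gives (-192; 96).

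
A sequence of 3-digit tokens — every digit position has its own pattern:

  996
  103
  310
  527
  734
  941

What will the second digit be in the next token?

5

Second digit: +1 each step, mod 10; 9, 0, 1, 2, 3, 4 → 5.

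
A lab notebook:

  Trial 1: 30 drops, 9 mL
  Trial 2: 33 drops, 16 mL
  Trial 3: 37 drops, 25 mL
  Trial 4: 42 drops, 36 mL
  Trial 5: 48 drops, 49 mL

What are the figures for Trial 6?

Drops: 30, 33, 37, 42, 48 → 55 (differences are 3, 4, 5, … (increasing by 1 each time)).
ML goes 9, 16, 25, 36, 49 → 64 (perfect squares: 3², 4², 5², …).
Combining the parts gives 55 drops, 64 mL.

55 drops, 64 mL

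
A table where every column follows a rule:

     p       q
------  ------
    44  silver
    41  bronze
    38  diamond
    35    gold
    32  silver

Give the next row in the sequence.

For the column p, −3 each step: 44, 41, 38, 35, 32 → 29.
Column q — repeats silver → bronze → diamond → gold: silver, bronze, diamond, gold, silver → bronze.
Combining the parts gives 29  bronze.

29  bronze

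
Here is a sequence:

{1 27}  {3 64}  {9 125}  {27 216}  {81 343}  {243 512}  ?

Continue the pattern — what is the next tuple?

{729 729}

First entry: ×3 each step; 1, 3, 9, 27, 81, 243 → 729.
Second entry — perfect cubes: 3³, 4³, 5³, …: 27, 64, 125, 216, 343, 512 → 729.
Combining the parts gives {729 729}.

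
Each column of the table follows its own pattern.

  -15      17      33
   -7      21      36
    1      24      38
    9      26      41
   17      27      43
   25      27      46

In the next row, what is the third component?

First component goes -15, -7, 1, 9, 17, 25 → 33 (+8 each step).
Second component: differences are 4, 3, 2, … (decreasing by 1 each time), so 17, 21, 24, 26, 27, 27 → 26.
For the third component, alternating steps +3, +2, +3, +2, …: 33, 36, 38, 41, 43, 46 → 48.

48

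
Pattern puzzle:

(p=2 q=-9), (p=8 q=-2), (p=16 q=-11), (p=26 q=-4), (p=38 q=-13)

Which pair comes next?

(p=52 q=-6)

P: 2, 8, 16, 26, 38 → 52 (differences are 6, 8, 10, … (increasing by 2 each time)).
For the q, alternating steps +7, −9, +7, −9, …: -9, -2, -11, -4, -13 → -6.
So the next pair is (p=52 q=-6).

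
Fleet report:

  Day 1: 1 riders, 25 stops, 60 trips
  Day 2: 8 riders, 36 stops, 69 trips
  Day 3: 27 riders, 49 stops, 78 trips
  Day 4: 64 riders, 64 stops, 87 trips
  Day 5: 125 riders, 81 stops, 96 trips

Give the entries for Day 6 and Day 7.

216 riders, 100 stops, 105 trips; 343 riders, 121 stops, 114 trips

Riders goes 1, 8, 27, 64, 125 → 216 → 343 (perfect cubes: 1³, 2³, 3³, …).
For the stops, perfect squares: 5², 6², 7², …: 25, 36, 49, 64, 81 → 100 → 121.
Trips: 60, 69, 78, 87, 96 → 105 → 114 (+9 each step).
So the next two rows are 216 riders, 100 stops, 105 trips and 343 riders, 121 stops, 114 trips.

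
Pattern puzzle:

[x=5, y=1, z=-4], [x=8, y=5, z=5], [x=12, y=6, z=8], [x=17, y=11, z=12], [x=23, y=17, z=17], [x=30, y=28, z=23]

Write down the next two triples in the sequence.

[x=38, y=45, z=30], [x=47, y=73, z=38]

X — differences are 3, 4, 5, … (increasing by 1 each time): 5, 8, 12, 17, 23, 30 → 38 → 47.
Y: 1, 5, 6, 11, 17, 28 → 45 → 73 (each term is the sum of the two before it).
Z goes -4, 5, 8, 12, 17, 23 → 30 → 38 (always the previous value of the x).
So the next two triples are [x=38, y=45, z=30] and [x=47, y=73, z=38].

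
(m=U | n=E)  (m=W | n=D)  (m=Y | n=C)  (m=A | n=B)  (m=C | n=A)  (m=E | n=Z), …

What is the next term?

(m=G | n=Y)

M — letters move forward 2 places in the alphabet, wrapping Z→A: U, W, Y, A, C, E → G.
N — letters move back 1 place in the alphabet, wrapping A→Z: E, D, C, B, A, Z → Y.
Combining the parts gives (m=G | n=Y).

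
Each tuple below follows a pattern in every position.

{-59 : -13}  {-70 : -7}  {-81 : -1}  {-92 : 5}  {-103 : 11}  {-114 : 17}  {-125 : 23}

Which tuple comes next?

{-136 : 29}

For the first slot, −11 each step: -59, -70, -81, -92, -103, -114, -125 → -136.
Second slot: -13, -7, -1, 5, 11, 17, 23 → 29 (+6 each step).
So the next tuple is {-136 : 29}.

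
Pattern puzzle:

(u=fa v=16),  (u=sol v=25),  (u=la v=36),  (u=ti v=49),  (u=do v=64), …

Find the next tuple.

U: fa, sol, la, ti, do → re (runs through the solfège scale do→ti).
V — perfect squares: 4², 5², 6², …: 16, 25, 36, 49, 64 → 81.
Combining the parts gives (u=re v=81).

(u=re v=81)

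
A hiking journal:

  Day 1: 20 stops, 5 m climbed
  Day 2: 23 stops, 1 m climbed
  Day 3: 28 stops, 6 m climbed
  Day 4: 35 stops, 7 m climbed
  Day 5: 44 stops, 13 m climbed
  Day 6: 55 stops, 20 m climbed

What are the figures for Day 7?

68 stops, 33 m climbed

For the stops, differences are 3, 5, 7, … (increasing by 2 each time): 20, 23, 28, 35, 44, 55 → 68.
M climbed goes 5, 1, 6, 7, 13, 20 → 33 (each term is the sum of the two before it).
Combining the parts gives 68 stops, 33 m climbed.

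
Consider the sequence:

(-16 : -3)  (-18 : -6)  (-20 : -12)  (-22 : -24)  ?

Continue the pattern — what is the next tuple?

(-24 : -48)

First part: −2 each step; -16, -18, -20, -22 → -24.
Second part: ×2 each step; -3, -6, -12, -24 → -48.
Combining the parts gives (-24 : -48).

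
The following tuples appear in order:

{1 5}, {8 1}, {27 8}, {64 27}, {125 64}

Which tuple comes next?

First coordinate: 1, 8, 27, 64, 125 → 216 (perfect cubes: 1³, 2³, 3³, …).
Second coordinate: always the previous value of the first coordinate, so 5, 1, 8, 27, 64 → 125.
Combining the parts gives {216 125}.

{216 125}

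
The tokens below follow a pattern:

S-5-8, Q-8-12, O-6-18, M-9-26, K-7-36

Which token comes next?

Letter goes S, Q, O, M, K → I (letters move back 2 places in the alphabet).
Second component — alternating steps +3, −2, +3, −2, …: 5, 8, 6, 9, 7 → 10.
Third component — differences are 4, 6, 8, … (increasing by 2 each time): 8, 12, 18, 26, 36 → 48.
Putting it together: I-10-48.

I-10-48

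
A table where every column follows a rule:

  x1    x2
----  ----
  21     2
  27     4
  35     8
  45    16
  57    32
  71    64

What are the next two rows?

Column x1 goes 21, 27, 35, 45, 57, 71 → 87 → 105 (differences are 6, 8, 10, … (increasing by 2 each time)).
Column x2: ×2 each step, so 2, 4, 8, 16, 32, 64 → 128 → 256.
Putting the parts together: 87  128 and then 105  256.

87  128; 105  256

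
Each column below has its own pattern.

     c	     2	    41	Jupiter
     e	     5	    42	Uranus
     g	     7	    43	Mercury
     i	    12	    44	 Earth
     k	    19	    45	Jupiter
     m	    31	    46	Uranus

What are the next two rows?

o  50  47  Mercury; q  81  48  Earth

Letter: c, e, g, i, k, m → o → q (letters move forward 2 places in the alphabet).
Second component — each term is the sum of the two before it: 2, 5, 7, 12, 19, 31 → 50 → 81.
Third component: 41, 42, 43, 44, 45, 46 → 47 → 48 (+1 each step).
Planet goes Jupiter, Uranus, Mercury, Earth, Jupiter, Uranus → Mercury → Earth (repeats Jupiter → Uranus → Mercury → Earth).
Putting the parts together: o  50  47  Mercury and then q  81  48  Earth.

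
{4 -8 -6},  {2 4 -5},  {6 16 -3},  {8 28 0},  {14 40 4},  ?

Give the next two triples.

{22 52 9}, {36 64 15}

First entry: 4, 2, 6, 8, 14 → 22 → 36 (each term is the sum of the two before it).
For the second entry, +12 each step: -8, 4, 16, 28, 40 → 52 → 64.
Third entry — differences are 1, 2, 3, … (increasing by 1 each time): -6, -5, -3, 0, 4 → 9 → 15.
Putting the parts together: {22 52 9} and then {36 64 15}.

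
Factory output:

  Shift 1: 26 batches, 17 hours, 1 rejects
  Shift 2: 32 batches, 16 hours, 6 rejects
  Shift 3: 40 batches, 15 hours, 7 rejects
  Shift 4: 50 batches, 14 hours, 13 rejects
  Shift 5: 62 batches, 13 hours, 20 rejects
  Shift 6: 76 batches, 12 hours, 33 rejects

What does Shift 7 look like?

92 batches, 11 hours, 53 rejects

For the batches, differences are 6, 8, 10, … (increasing by 2 each time): 26, 32, 40, 50, 62, 76 → 92.
Hours: −1 each step, so 17, 16, 15, 14, 13, 12 → 11.
Rejects: each term is the sum of the two before it; 1, 6, 7, 13, 20, 33 → 53.
So the next line is 92 batches, 11 hours, 53 rejects.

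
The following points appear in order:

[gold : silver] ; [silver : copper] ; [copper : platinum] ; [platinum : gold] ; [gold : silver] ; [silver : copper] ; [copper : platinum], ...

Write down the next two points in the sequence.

First metal goes gold, silver, copper, platinum, gold, silver, copper → platinum → gold (repeats gold → silver → copper → platinum).
Second metal goes silver, copper, platinum, gold, silver, copper, platinum → gold → silver (repeats silver → copper → platinum → gold).
Putting the parts together: [platinum : gold] and then [gold : silver].

[platinum : gold], [gold : silver]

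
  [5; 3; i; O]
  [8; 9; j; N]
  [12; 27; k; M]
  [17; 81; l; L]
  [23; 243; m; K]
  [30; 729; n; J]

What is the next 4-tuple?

[38; 2187; o; I]

First slot goes 5, 8, 12, 17, 23, 30 → 38 (differences are 3, 4, 5, … (increasing by 1 each time)).
Second slot goes 3, 9, 27, 81, 243, 729 → 2187 (×3 each step).
First letter: letters move forward 1 place in the alphabet; i, j, k, l, m, n → o.
Second letter: letters move back 1 place in the alphabet; O, N, M, L, K, J → I.
Combining the parts gives [38; 2187; o; I].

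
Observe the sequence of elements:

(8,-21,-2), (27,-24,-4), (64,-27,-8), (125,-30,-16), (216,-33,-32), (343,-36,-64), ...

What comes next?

(512,-39,-128)

First value: perfect cubes: 2³, 3³, 4³, …; 8, 27, 64, 125, 216, 343 → 512.
Second value: −3 each step; -21, -24, -27, -30, -33, -36 → -39.
For the third value, ×2 each step: -2, -4, -8, -16, -32, -64 → -128.
Putting it together: (512,-39,-128).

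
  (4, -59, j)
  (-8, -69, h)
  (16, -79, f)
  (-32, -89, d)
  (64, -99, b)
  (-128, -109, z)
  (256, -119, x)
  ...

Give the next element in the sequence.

(-512, -129, v)

First part: ×(-2) each step; 4, -8, 16, -32, 64, -128, 256 → -512.
Second part: −10 each step; -59, -69, -79, -89, -99, -109, -119 → -129.
Letter: j, h, f, d, b, z, x → v (letters move back 2 places in the alphabet, wrapping A→Z).
Combining the parts gives (-512, -129, v).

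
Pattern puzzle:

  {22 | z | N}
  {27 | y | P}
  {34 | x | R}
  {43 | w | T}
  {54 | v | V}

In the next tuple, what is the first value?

67

First value — differences are 5, 7, 9, … (increasing by 2 each time): 22, 27, 34, 43, 54 → 67.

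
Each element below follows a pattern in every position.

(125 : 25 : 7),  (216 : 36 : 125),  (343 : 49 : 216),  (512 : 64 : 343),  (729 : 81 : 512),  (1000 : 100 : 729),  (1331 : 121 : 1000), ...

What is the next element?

First part: 125, 216, 343, 512, 729, 1000, 1331 → 1728 (perfect cubes: 5³, 6³, 7³, …).
Second part: perfect squares: 5², 6², 7², …; 25, 36, 49, 64, 81, 100, 121 → 144.
Third part: 7, 125, 216, 343, 512, 729, 1000 → 1331 (always the previous value of the first part).
So the next element is (1728 : 144 : 1331).

(1728 : 144 : 1331)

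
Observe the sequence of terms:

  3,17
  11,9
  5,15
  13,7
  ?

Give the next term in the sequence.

7,13

For the first entry, alternating steps +8, −6, +8, −6, …: 3, 11, 5, 13 → 7.
Second entry: 17, 9, 15, 7 → 13 (together with the first entry always sums to 20).
So the next term is 7,13.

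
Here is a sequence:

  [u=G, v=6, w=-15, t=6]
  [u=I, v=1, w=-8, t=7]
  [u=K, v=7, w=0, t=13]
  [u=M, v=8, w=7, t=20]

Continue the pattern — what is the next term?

U: G, I, K, M → O (letters move forward 2 places in the alphabet).
V: 6, 1, 7, 8 → 15 (each term is the sum of the two before it).
For the w, alternating steps +7, +8, +7, +8, …: -15, -8, 0, 7 → 15.
For the t, each term is the sum of the two before it: 6, 7, 13, 20 → 33.
Combining the parts gives [u=O, v=15, w=15, t=33].

[u=O, v=15, w=15, t=33]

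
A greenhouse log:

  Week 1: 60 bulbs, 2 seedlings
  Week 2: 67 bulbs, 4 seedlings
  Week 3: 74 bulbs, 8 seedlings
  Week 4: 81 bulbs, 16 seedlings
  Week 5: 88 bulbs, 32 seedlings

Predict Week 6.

95 bulbs, 64 seedlings

Bulbs: 60, 67, 74, 81, 88 → 95 (+7 each step).
Seedlings: ×2 each step; 2, 4, 8, 16, 32 → 64.
Putting it together: 95 bulbs, 64 seedlings.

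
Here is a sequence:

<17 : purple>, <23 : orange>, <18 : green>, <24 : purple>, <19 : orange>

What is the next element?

First coordinate: alternating steps +6, −5, +6, −5, …, so 17, 23, 18, 24, 19 → 25.
Colour: repeats purple → orange → green; purple, orange, green, purple, orange → green.
Putting it together: <25 : green>.

<25 : green>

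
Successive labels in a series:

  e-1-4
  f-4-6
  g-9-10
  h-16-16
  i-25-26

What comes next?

j-36-42

Letter: letters move forward 1 place in the alphabet; e, f, g, h, i → j.
Second component goes 1, 4, 9, 16, 25 → 36 (perfect squares: 1², 2², 3², …).
Third component: 4, 6, 10, 16, 26 → 42 (each term is the sum of the two before it).
Combining the parts gives j-36-42.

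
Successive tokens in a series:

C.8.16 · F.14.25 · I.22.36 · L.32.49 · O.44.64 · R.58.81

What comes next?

For the letter, letters move forward 3 places in the alphabet: C, F, I, L, O, R → U.
Second component — differences are 6, 8, 10, … (increasing by 2 each time): 8, 14, 22, 32, 44, 58 → 74.
Third component: perfect squares: 4², 5², 6², …, so 16, 25, 36, 49, 64, 81 → 100.
Putting it together: U.74.100.

U.74.100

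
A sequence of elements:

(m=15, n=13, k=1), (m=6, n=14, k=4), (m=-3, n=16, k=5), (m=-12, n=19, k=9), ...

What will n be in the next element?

N: differences are 1, 2, 3, … (increasing by 1 each time); 13, 14, 16, 19 → 23.

23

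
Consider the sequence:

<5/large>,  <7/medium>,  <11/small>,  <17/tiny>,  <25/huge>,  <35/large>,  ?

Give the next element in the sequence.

<47/medium>

First value goes 5, 7, 11, 17, 25, 35 → 47 (differences are 2, 4, 6, … (increasing by 2 each time)).
Size — repeats large → medium → small → tiny → huge: large, medium, small, tiny, huge, large → medium.
Putting it together: <47/medium>.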